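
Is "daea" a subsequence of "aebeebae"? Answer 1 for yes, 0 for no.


Check if "daea" is a subsequence of "aebeebae"
Greedy scan:
  Position 0 ('a'): no match needed
  Position 1 ('e'): no match needed
  Position 2 ('b'): no match needed
  Position 3 ('e'): no match needed
  Position 4 ('e'): no match needed
  Position 5 ('b'): no match needed
  Position 6 ('a'): no match needed
  Position 7 ('e'): no match needed
Only matched 0/4 characters => not a subsequence

0


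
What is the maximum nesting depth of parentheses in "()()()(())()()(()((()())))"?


Input: "()()()(())()()(()((()())))"
Tracking depth:
  Position 0 '(': depth becomes 1
  Position 1 ')': depth becomes 0
  Position 2 '(': depth becomes 1
  Position 3 ')': depth becomes 0
  Position 4 '(': depth becomes 1
  Position 5 ')': depth becomes 0
  Position 6 '(': depth becomes 1
  Position 7 '(': depth becomes 2
  Position 8 ')': depth becomes 1
  Position 9 ')': depth becomes 0
  Position 10 '(': depth becomes 1
  Position 11 ')': depth becomes 0
  Position 12 '(': depth becomes 1
  Position 13 ')': depth becomes 0
  Position 14 '(': depth becomes 1
  Position 15 '(': depth becomes 2
  Position 16 ')': depth becomes 1
  Position 17 '(': depth becomes 2
  Position 18 '(': depth becomes 3
  Position 19 '(': depth becomes 4
  Position 20 ')': depth becomes 3
  Position 21 '(': depth becomes 4
  Position 22 ')': depth becomes 3
  Position 23 ')': depth becomes 2
  Position 24 ')': depth becomes 1
  Position 25 ')': depth becomes 0
Maximum depth reached: 4

4


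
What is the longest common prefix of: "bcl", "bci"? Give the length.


Words: bcl, bci
  Position 0: all 'b' => match
  Position 1: all 'c' => match
  Position 2: ('l', 'i') => mismatch, stop
LCP = "bc" (length 2)

2


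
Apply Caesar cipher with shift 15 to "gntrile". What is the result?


Caesar cipher: shift "gntrile" by 15
  'g' (pos 6) + 15 = pos 21 = 'v'
  'n' (pos 13) + 15 = pos 2 = 'c'
  't' (pos 19) + 15 = pos 8 = 'i'
  'r' (pos 17) + 15 = pos 6 = 'g'
  'i' (pos 8) + 15 = pos 23 = 'x'
  'l' (pos 11) + 15 = pos 0 = 'a'
  'e' (pos 4) + 15 = pos 19 = 't'
Result: vcigxat

vcigxat


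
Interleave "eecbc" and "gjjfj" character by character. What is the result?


Interleaving "eecbc" and "gjjfj":
  Position 0: 'e' from first, 'g' from second => "eg"
  Position 1: 'e' from first, 'j' from second => "ej"
  Position 2: 'c' from first, 'j' from second => "cj"
  Position 3: 'b' from first, 'f' from second => "bf"
  Position 4: 'c' from first, 'j' from second => "cj"
Result: egejcjbfcj

egejcjbfcj


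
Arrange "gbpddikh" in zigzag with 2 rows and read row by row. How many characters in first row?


Zigzag "gbpddikh" into 2 rows:
Placing characters:
  'g' => row 0
  'b' => row 1
  'p' => row 0
  'd' => row 1
  'd' => row 0
  'i' => row 1
  'k' => row 0
  'h' => row 1
Rows:
  Row 0: "gpdk"
  Row 1: "bdih"
First row length: 4

4


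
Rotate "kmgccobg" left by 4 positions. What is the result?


Input: "kmgccobg", rotate left by 4
First 4 characters: "kmgc"
Remaining characters: "cobg"
Concatenate remaining + first: "cobg" + "kmgc" = "cobgkmgc"

cobgkmgc


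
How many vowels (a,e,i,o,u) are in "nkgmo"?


Input: nkgmo
Checking each character:
  'n' at position 0: consonant
  'k' at position 1: consonant
  'g' at position 2: consonant
  'm' at position 3: consonant
  'o' at position 4: vowel (running total: 1)
Total vowels: 1

1


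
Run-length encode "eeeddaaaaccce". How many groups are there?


Input: eeeddaaaaccce
Scanning for consecutive runs:
  Group 1: 'e' x 3 (positions 0-2)
  Group 2: 'd' x 2 (positions 3-4)
  Group 3: 'a' x 4 (positions 5-8)
  Group 4: 'c' x 3 (positions 9-11)
  Group 5: 'e' x 1 (positions 12-12)
Total groups: 5

5


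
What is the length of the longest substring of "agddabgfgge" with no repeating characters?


Input: "agddabgfgge"
Sliding window (track last position of each char):
  Position 0 ('a'): window [0,0] length 1 -- new best
  Position 1 ('g'): window [0,1] length 2 -- new best
  Position 2 ('d'): window [0,2] length 3 -- new best
  Position 3 ('d'): repeat (last at 2), move window start to 3
  Position 3 ('d'): window [3,3] length 1
  Position 4 ('a'): window [3,4] length 2
  Position 5 ('b'): window [3,5] length 3
  Position 6 ('g'): window [3,6] length 4 -- new best
  Position 7 ('f'): window [3,7] length 5 -- new best
  Position 8 ('g'): repeat (last at 6), move window start to 7
  Position 8 ('g'): window [7,8] length 2
  Position 9 ('g'): repeat (last at 8), move window start to 9
  Position 9 ('g'): window [9,9] length 1
  Position 10 ('e'): window [9,10] length 2
Longest substring with no repeats: "dabgf" with length 5

5


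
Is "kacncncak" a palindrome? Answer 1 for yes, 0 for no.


Input: kacncncak
Reversed: kacncncak
  Compare pos 0 ('k') with pos 8 ('k'): match
  Compare pos 1 ('a') with pos 7 ('a'): match
  Compare pos 2 ('c') with pos 6 ('c'): match
  Compare pos 3 ('n') with pos 5 ('n'): match
Result: palindrome

1


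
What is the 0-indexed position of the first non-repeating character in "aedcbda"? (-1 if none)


Input: aedcbda
Character frequencies:
  'a': 2
  'b': 1
  'c': 1
  'd': 2
  'e': 1
Scanning left to right for freq == 1:
  Position 0 ('a'): freq=2, skip
  Position 1 ('e'): unique! => answer = 1

1


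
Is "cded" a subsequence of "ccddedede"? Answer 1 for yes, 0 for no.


Check if "cded" is a subsequence of "ccddedede"
Greedy scan:
  Position 0 ('c'): matches sub[0] = 'c'
  Position 1 ('c'): no match needed
  Position 2 ('d'): matches sub[1] = 'd'
  Position 3 ('d'): no match needed
  Position 4 ('e'): matches sub[2] = 'e'
  Position 5 ('d'): matches sub[3] = 'd'
  Position 6 ('e'): no match needed
  Position 7 ('d'): no match needed
  Position 8 ('e'): no match needed
All 4 characters matched => is a subsequence

1


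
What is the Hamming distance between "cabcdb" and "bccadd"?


Comparing "cabcdb" and "bccadd" position by position:
  Position 0: 'c' vs 'b' => differ
  Position 1: 'a' vs 'c' => differ
  Position 2: 'b' vs 'c' => differ
  Position 3: 'c' vs 'a' => differ
  Position 4: 'd' vs 'd' => same
  Position 5: 'b' vs 'd' => differ
Total differences (Hamming distance): 5

5


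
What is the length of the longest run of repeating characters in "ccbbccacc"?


Input: "ccbbccacc"
Scanning for longest run:
  Position 1 ('c'): continues run of 'c', length=2
  Position 2 ('b'): new char, reset run to 1
  Position 3 ('b'): continues run of 'b', length=2
  Position 4 ('c'): new char, reset run to 1
  Position 5 ('c'): continues run of 'c', length=2
  Position 6 ('a'): new char, reset run to 1
  Position 7 ('c'): new char, reset run to 1
  Position 8 ('c'): continues run of 'c', length=2
Longest run: 'c' with length 2

2


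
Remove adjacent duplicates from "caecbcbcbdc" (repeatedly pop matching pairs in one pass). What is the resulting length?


Input: caecbcbcbdc
Stack-based adjacent duplicate removal:
  Read 'c': push. Stack: c
  Read 'a': push. Stack: ca
  Read 'e': push. Stack: cae
  Read 'c': push. Stack: caec
  Read 'b': push. Stack: caecb
  Read 'c': push. Stack: caecbc
  Read 'b': push. Stack: caecbcb
  Read 'c': push. Stack: caecbcbc
  Read 'b': push. Stack: caecbcbcb
  Read 'd': push. Stack: caecbcbcbd
  Read 'c': push. Stack: caecbcbcbdc
Final stack: "caecbcbcbdc" (length 11)

11


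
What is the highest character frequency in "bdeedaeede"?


Input: bdeedaeede
Character counts:
  'a': 1
  'b': 1
  'd': 3
  'e': 5
Maximum frequency: 5

5


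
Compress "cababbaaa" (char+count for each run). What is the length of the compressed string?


Input: cababbaaa
Runs:
  'c' x 1 => "c1"
  'a' x 1 => "a1"
  'b' x 1 => "b1"
  'a' x 1 => "a1"
  'b' x 2 => "b2"
  'a' x 3 => "a3"
Compressed: "c1a1b1a1b2a3"
Compressed length: 12

12


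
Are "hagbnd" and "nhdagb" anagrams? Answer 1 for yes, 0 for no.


Strings: "hagbnd", "nhdagb"
Sorted first:  abdghn
Sorted second: abdghn
Sorted forms match => anagrams

1


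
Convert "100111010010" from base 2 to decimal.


Input: "100111010010" in base 2
Positional expansion:
  Digit '1' (value 1) x 2^11 = 2048
  Digit '0' (value 0) x 2^10 = 0
  Digit '0' (value 0) x 2^9 = 0
  Digit '1' (value 1) x 2^8 = 256
  Digit '1' (value 1) x 2^7 = 128
  Digit '1' (value 1) x 2^6 = 64
  Digit '0' (value 0) x 2^5 = 0
  Digit '1' (value 1) x 2^4 = 16
  Digit '0' (value 0) x 2^3 = 0
  Digit '0' (value 0) x 2^2 = 0
  Digit '1' (value 1) x 2^1 = 2
  Digit '0' (value 0) x 2^0 = 0
Sum = 2514

2514


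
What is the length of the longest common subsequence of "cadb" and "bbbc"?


LCS of "cadb" and "bbbc"
DP table:
           b    b    b    c
      0    0    0    0    0
  c   0    0    0    0    1
  a   0    0    0    0    1
  d   0    0    0    0    1
  b   0    1    1    1    1
LCS length = dp[4][4] = 1

1


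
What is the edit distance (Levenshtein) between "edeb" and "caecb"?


Computing edit distance: "edeb" -> "caecb"
DP table:
           c    a    e    c    b
      0    1    2    3    4    5
  e   1    1    2    2    3    4
  d   2    2    2    3    3    4
  e   3    3    3    2    3    4
  b   4    4    4    3    3    3
Edit distance = dp[4][5] = 3

3


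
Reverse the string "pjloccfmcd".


Input: pjloccfmcd
Reading characters right to left:
  Position 9: 'd'
  Position 8: 'c'
  Position 7: 'm'
  Position 6: 'f'
  Position 5: 'c'
  Position 4: 'c'
  Position 3: 'o'
  Position 2: 'l'
  Position 1: 'j'
  Position 0: 'p'
Reversed: dcmfccoljp

dcmfccoljp


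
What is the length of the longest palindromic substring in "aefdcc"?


Input: "aefdcc"
Checking substrings for palindromes:
  [4:6] "cc" (len 2) => palindrome
Longest palindromic substring: "cc" with length 2

2


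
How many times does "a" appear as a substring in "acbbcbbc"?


Searching for "a" in "acbbcbbc"
Scanning each position:
  Position 0: "a" => MATCH
  Position 1: "c" => no
  Position 2: "b" => no
  Position 3: "b" => no
  Position 4: "c" => no
  Position 5: "b" => no
  Position 6: "b" => no
  Position 7: "c" => no
Total occurrences: 1

1


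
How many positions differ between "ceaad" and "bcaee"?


Comparing "ceaad" and "bcaee" position by position:
  Position 0: 'c' vs 'b' => DIFFER
  Position 1: 'e' vs 'c' => DIFFER
  Position 2: 'a' vs 'a' => same
  Position 3: 'a' vs 'e' => DIFFER
  Position 4: 'd' vs 'e' => DIFFER
Positions that differ: 4

4


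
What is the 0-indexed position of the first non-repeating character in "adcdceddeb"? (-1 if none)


Input: adcdceddeb
Character frequencies:
  'a': 1
  'b': 1
  'c': 2
  'd': 4
  'e': 2
Scanning left to right for freq == 1:
  Position 0 ('a'): unique! => answer = 0

0


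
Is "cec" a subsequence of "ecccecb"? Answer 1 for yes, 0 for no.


Check if "cec" is a subsequence of "ecccecb"
Greedy scan:
  Position 0 ('e'): no match needed
  Position 1 ('c'): matches sub[0] = 'c'
  Position 2 ('c'): no match needed
  Position 3 ('c'): no match needed
  Position 4 ('e'): matches sub[1] = 'e'
  Position 5 ('c'): matches sub[2] = 'c'
  Position 6 ('b'): no match needed
All 3 characters matched => is a subsequence

1


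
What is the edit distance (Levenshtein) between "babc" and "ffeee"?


Computing edit distance: "babc" -> "ffeee"
DP table:
           f    f    e    e    e
      0    1    2    3    4    5
  b   1    1    2    3    4    5
  a   2    2    2    3    4    5
  b   3    3    3    3    4    5
  c   4    4    4    4    4    5
Edit distance = dp[4][5] = 5

5


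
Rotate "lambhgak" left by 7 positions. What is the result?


Input: "lambhgak", rotate left by 7
First 7 characters: "lambhga"
Remaining characters: "k"
Concatenate remaining + first: "k" + "lambhga" = "klambhga"

klambhga


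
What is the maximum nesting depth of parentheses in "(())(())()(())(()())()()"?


Input: "(())(())()(())(()())()()"
Tracking depth:
  Position 0 '(': depth becomes 1
  Position 1 '(': depth becomes 2
  Position 2 ')': depth becomes 1
  Position 3 ')': depth becomes 0
  Position 4 '(': depth becomes 1
  Position 5 '(': depth becomes 2
  Position 6 ')': depth becomes 1
  Position 7 ')': depth becomes 0
  Position 8 '(': depth becomes 1
  Position 9 ')': depth becomes 0
  Position 10 '(': depth becomes 1
  Position 11 '(': depth becomes 2
  Position 12 ')': depth becomes 1
  Position 13 ')': depth becomes 0
  Position 14 '(': depth becomes 1
  Position 15 '(': depth becomes 2
  Position 16 ')': depth becomes 1
  Position 17 '(': depth becomes 2
  Position 18 ')': depth becomes 1
  Position 19 ')': depth becomes 0
  Position 20 '(': depth becomes 1
  Position 21 ')': depth becomes 0
  Position 22 '(': depth becomes 1
  Position 23 ')': depth becomes 0
Maximum depth reached: 2

2


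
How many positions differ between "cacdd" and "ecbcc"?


Comparing "cacdd" and "ecbcc" position by position:
  Position 0: 'c' vs 'e' => DIFFER
  Position 1: 'a' vs 'c' => DIFFER
  Position 2: 'c' vs 'b' => DIFFER
  Position 3: 'd' vs 'c' => DIFFER
  Position 4: 'd' vs 'c' => DIFFER
Positions that differ: 5

5


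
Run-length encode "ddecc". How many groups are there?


Input: ddecc
Scanning for consecutive runs:
  Group 1: 'd' x 2 (positions 0-1)
  Group 2: 'e' x 1 (positions 2-2)
  Group 3: 'c' x 2 (positions 3-4)
Total groups: 3

3


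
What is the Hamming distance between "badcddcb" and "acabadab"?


Comparing "badcddcb" and "acabadab" position by position:
  Position 0: 'b' vs 'a' => differ
  Position 1: 'a' vs 'c' => differ
  Position 2: 'd' vs 'a' => differ
  Position 3: 'c' vs 'b' => differ
  Position 4: 'd' vs 'a' => differ
  Position 5: 'd' vs 'd' => same
  Position 6: 'c' vs 'a' => differ
  Position 7: 'b' vs 'b' => same
Total differences (Hamming distance): 6

6


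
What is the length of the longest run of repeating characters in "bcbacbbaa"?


Input: "bcbacbbaa"
Scanning for longest run:
  Position 1 ('c'): new char, reset run to 1
  Position 2 ('b'): new char, reset run to 1
  Position 3 ('a'): new char, reset run to 1
  Position 4 ('c'): new char, reset run to 1
  Position 5 ('b'): new char, reset run to 1
  Position 6 ('b'): continues run of 'b', length=2
  Position 7 ('a'): new char, reset run to 1
  Position 8 ('a'): continues run of 'a', length=2
Longest run: 'b' with length 2

2


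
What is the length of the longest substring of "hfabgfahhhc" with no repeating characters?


Input: "hfabgfahhhc"
Sliding window (track last position of each char):
  Position 0 ('h'): window [0,0] length 1 -- new best
  Position 1 ('f'): window [0,1] length 2 -- new best
  Position 2 ('a'): window [0,2] length 3 -- new best
  Position 3 ('b'): window [0,3] length 4 -- new best
  Position 4 ('g'): window [0,4] length 5 -- new best
  Position 5 ('f'): repeat (last at 1), move window start to 2
  Position 5 ('f'): window [2,5] length 4
  Position 6 ('a'): repeat (last at 2), move window start to 3
  Position 6 ('a'): window [3,6] length 4
  Position 7 ('h'): window [3,7] length 5
  Position 8 ('h'): repeat (last at 7), move window start to 8
  Position 8 ('h'): window [8,8] length 1
  Position 9 ('h'): repeat (last at 8), move window start to 9
  Position 9 ('h'): window [9,9] length 1
  Position 10 ('c'): window [9,10] length 2
Longest substring with no repeats: "hfabg" with length 5

5


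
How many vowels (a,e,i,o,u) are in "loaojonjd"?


Input: loaojonjd
Checking each character:
  'l' at position 0: consonant
  'o' at position 1: vowel (running total: 1)
  'a' at position 2: vowel (running total: 2)
  'o' at position 3: vowel (running total: 3)
  'j' at position 4: consonant
  'o' at position 5: vowel (running total: 4)
  'n' at position 6: consonant
  'j' at position 7: consonant
  'd' at position 8: consonant
Total vowels: 4

4


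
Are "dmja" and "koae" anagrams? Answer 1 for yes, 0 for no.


Strings: "dmja", "koae"
Sorted first:  adjm
Sorted second: aeko
Differ at position 1: 'd' vs 'e' => not anagrams

0


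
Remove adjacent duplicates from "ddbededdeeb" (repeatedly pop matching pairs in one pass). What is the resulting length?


Input: ddbededdeeb
Stack-based adjacent duplicate removal:
  Read 'd': push. Stack: d
  Read 'd': matches stack top 'd' => pop. Stack: (empty)
  Read 'b': push. Stack: b
  Read 'e': push. Stack: be
  Read 'd': push. Stack: bed
  Read 'e': push. Stack: bede
  Read 'd': push. Stack: beded
  Read 'd': matches stack top 'd' => pop. Stack: bede
  Read 'e': matches stack top 'e' => pop. Stack: bed
  Read 'e': push. Stack: bede
  Read 'b': push. Stack: bedeb
Final stack: "bedeb" (length 5)

5


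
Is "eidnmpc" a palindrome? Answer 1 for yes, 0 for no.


Input: eidnmpc
Reversed: cpmndie
  Compare pos 0 ('e') with pos 6 ('c'): MISMATCH
  Compare pos 1 ('i') with pos 5 ('p'): MISMATCH
  Compare pos 2 ('d') with pos 4 ('m'): MISMATCH
Result: not a palindrome

0


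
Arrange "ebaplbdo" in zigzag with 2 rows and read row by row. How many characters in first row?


Zigzag "ebaplbdo" into 2 rows:
Placing characters:
  'e' => row 0
  'b' => row 1
  'a' => row 0
  'p' => row 1
  'l' => row 0
  'b' => row 1
  'd' => row 0
  'o' => row 1
Rows:
  Row 0: "eald"
  Row 1: "bpbo"
First row length: 4

4


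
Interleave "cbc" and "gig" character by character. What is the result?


Interleaving "cbc" and "gig":
  Position 0: 'c' from first, 'g' from second => "cg"
  Position 1: 'b' from first, 'i' from second => "bi"
  Position 2: 'c' from first, 'g' from second => "cg"
Result: cgbicg

cgbicg


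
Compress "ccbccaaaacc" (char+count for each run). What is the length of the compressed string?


Input: ccbccaaaacc
Runs:
  'c' x 2 => "c2"
  'b' x 1 => "b1"
  'c' x 2 => "c2"
  'a' x 4 => "a4"
  'c' x 2 => "c2"
Compressed: "c2b1c2a4c2"
Compressed length: 10

10


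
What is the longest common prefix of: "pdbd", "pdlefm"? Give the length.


Words: pdbd, pdlefm
  Position 0: all 'p' => match
  Position 1: all 'd' => match
  Position 2: ('b', 'l') => mismatch, stop
LCP = "pd" (length 2)

2


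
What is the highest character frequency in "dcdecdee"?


Input: dcdecdee
Character counts:
  'c': 2
  'd': 3
  'e': 3
Maximum frequency: 3

3


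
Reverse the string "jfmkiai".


Input: jfmkiai
Reading characters right to left:
  Position 6: 'i'
  Position 5: 'a'
  Position 4: 'i'
  Position 3: 'k'
  Position 2: 'm'
  Position 1: 'f'
  Position 0: 'j'
Reversed: iaikmfj

iaikmfj


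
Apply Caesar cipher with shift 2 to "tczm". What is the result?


Caesar cipher: shift "tczm" by 2
  't' (pos 19) + 2 = pos 21 = 'v'
  'c' (pos 2) + 2 = pos 4 = 'e'
  'z' (pos 25) + 2 = pos 1 = 'b'
  'm' (pos 12) + 2 = pos 14 = 'o'
Result: vebo

vebo


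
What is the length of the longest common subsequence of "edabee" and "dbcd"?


LCS of "edabee" and "dbcd"
DP table:
           d    b    c    d
      0    0    0    0    0
  e   0    0    0    0    0
  d   0    1    1    1    1
  a   0    1    1    1    1
  b   0    1    2    2    2
  e   0    1    2    2    2
  e   0    1    2    2    2
LCS length = dp[6][4] = 2

2


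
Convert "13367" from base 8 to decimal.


Input: "13367" in base 8
Positional expansion:
  Digit '1' (value 1) x 8^4 = 4096
  Digit '3' (value 3) x 8^3 = 1536
  Digit '3' (value 3) x 8^2 = 192
  Digit '6' (value 6) x 8^1 = 48
  Digit '7' (value 7) x 8^0 = 7
Sum = 5879

5879


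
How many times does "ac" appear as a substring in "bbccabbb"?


Searching for "ac" in "bbccabbb"
Scanning each position:
  Position 0: "bb" => no
  Position 1: "bc" => no
  Position 2: "cc" => no
  Position 3: "ca" => no
  Position 4: "ab" => no
  Position 5: "bb" => no
  Position 6: "bb" => no
Total occurrences: 0

0


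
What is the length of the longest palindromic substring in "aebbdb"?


Input: "aebbdb"
Checking substrings for palindromes:
  [3:6] "bdb" (len 3) => palindrome
  [2:4] "bb" (len 2) => palindrome
Longest palindromic substring: "bdb" with length 3

3


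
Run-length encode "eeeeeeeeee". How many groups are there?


Input: eeeeeeeeee
Scanning for consecutive runs:
  Group 1: 'e' x 10 (positions 0-9)
Total groups: 1

1


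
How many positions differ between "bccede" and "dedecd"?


Comparing "bccede" and "dedecd" position by position:
  Position 0: 'b' vs 'd' => DIFFER
  Position 1: 'c' vs 'e' => DIFFER
  Position 2: 'c' vs 'd' => DIFFER
  Position 3: 'e' vs 'e' => same
  Position 4: 'd' vs 'c' => DIFFER
  Position 5: 'e' vs 'd' => DIFFER
Positions that differ: 5

5


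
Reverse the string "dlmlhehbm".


Input: dlmlhehbm
Reading characters right to left:
  Position 8: 'm'
  Position 7: 'b'
  Position 6: 'h'
  Position 5: 'e'
  Position 4: 'h'
  Position 3: 'l'
  Position 2: 'm'
  Position 1: 'l'
  Position 0: 'd'
Reversed: mbhehlmld

mbhehlmld


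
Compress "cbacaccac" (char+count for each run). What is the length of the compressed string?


Input: cbacaccac
Runs:
  'c' x 1 => "c1"
  'b' x 1 => "b1"
  'a' x 1 => "a1"
  'c' x 1 => "c1"
  'a' x 1 => "a1"
  'c' x 2 => "c2"
  'a' x 1 => "a1"
  'c' x 1 => "c1"
Compressed: "c1b1a1c1a1c2a1c1"
Compressed length: 16

16


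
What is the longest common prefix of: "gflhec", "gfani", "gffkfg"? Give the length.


Words: gflhec, gfani, gffkfg
  Position 0: all 'g' => match
  Position 1: all 'f' => match
  Position 2: ('l', 'a', 'f') => mismatch, stop
LCP = "gf" (length 2)

2


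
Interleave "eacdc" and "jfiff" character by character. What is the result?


Interleaving "eacdc" and "jfiff":
  Position 0: 'e' from first, 'j' from second => "ej"
  Position 1: 'a' from first, 'f' from second => "af"
  Position 2: 'c' from first, 'i' from second => "ci"
  Position 3: 'd' from first, 'f' from second => "df"
  Position 4: 'c' from first, 'f' from second => "cf"
Result: ejafcidfcf

ejafcidfcf


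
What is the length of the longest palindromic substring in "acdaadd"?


Input: "acdaadd"
Checking substrings for palindromes:
  [2:6] "daad" (len 4) => palindrome
  [3:5] "aa" (len 2) => palindrome
  [5:7] "dd" (len 2) => palindrome
Longest palindromic substring: "daad" with length 4

4


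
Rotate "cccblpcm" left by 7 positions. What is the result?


Input: "cccblpcm", rotate left by 7
First 7 characters: "cccblpc"
Remaining characters: "m"
Concatenate remaining + first: "m" + "cccblpc" = "mcccblpc"

mcccblpc


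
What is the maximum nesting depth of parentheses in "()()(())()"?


Input: "()()(())()"
Tracking depth:
  Position 0 '(': depth becomes 1
  Position 1 ')': depth becomes 0
  Position 2 '(': depth becomes 1
  Position 3 ')': depth becomes 0
  Position 4 '(': depth becomes 1
  Position 5 '(': depth becomes 2
  Position 6 ')': depth becomes 1
  Position 7 ')': depth becomes 0
  Position 8 '(': depth becomes 1
  Position 9 ')': depth becomes 0
Maximum depth reached: 2

2


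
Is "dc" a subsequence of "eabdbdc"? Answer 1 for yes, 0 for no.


Check if "dc" is a subsequence of "eabdbdc"
Greedy scan:
  Position 0 ('e'): no match needed
  Position 1 ('a'): no match needed
  Position 2 ('b'): no match needed
  Position 3 ('d'): matches sub[0] = 'd'
  Position 4 ('b'): no match needed
  Position 5 ('d'): no match needed
  Position 6 ('c'): matches sub[1] = 'c'
All 2 characters matched => is a subsequence

1


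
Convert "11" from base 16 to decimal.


Input: "11" in base 16
Positional expansion:
  Digit '1' (value 1) x 16^1 = 16
  Digit '1' (value 1) x 16^0 = 1
Sum = 17

17


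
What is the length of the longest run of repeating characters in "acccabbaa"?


Input: "acccabbaa"
Scanning for longest run:
  Position 1 ('c'): new char, reset run to 1
  Position 2 ('c'): continues run of 'c', length=2
  Position 3 ('c'): continues run of 'c', length=3
  Position 4 ('a'): new char, reset run to 1
  Position 5 ('b'): new char, reset run to 1
  Position 6 ('b'): continues run of 'b', length=2
  Position 7 ('a'): new char, reset run to 1
  Position 8 ('a'): continues run of 'a', length=2
Longest run: 'c' with length 3

3


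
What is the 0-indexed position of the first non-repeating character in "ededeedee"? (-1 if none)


Input: ededeedee
Character frequencies:
  'd': 3
  'e': 6
Scanning left to right for freq == 1:
  Position 0 ('e'): freq=6, skip
  Position 1 ('d'): freq=3, skip
  Position 2 ('e'): freq=6, skip
  Position 3 ('d'): freq=3, skip
  Position 4 ('e'): freq=6, skip
  Position 5 ('e'): freq=6, skip
  Position 6 ('d'): freq=3, skip
  Position 7 ('e'): freq=6, skip
  Position 8 ('e'): freq=6, skip
  No unique character found => answer = -1

-1


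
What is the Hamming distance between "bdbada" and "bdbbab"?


Comparing "bdbada" and "bdbbab" position by position:
  Position 0: 'b' vs 'b' => same
  Position 1: 'd' vs 'd' => same
  Position 2: 'b' vs 'b' => same
  Position 3: 'a' vs 'b' => differ
  Position 4: 'd' vs 'a' => differ
  Position 5: 'a' vs 'b' => differ
Total differences (Hamming distance): 3

3


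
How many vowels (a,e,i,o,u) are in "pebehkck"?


Input: pebehkck
Checking each character:
  'p' at position 0: consonant
  'e' at position 1: vowel (running total: 1)
  'b' at position 2: consonant
  'e' at position 3: vowel (running total: 2)
  'h' at position 4: consonant
  'k' at position 5: consonant
  'c' at position 6: consonant
  'k' at position 7: consonant
Total vowels: 2

2


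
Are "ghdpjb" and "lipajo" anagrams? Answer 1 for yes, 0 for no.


Strings: "ghdpjb", "lipajo"
Sorted first:  bdghjp
Sorted second: aijlop
Differ at position 0: 'b' vs 'a' => not anagrams

0


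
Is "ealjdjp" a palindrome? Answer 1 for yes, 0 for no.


Input: ealjdjp
Reversed: pjdjlae
  Compare pos 0 ('e') with pos 6 ('p'): MISMATCH
  Compare pos 1 ('a') with pos 5 ('j'): MISMATCH
  Compare pos 2 ('l') with pos 4 ('d'): MISMATCH
Result: not a palindrome

0


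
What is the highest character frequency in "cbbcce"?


Input: cbbcce
Character counts:
  'b': 2
  'c': 3
  'e': 1
Maximum frequency: 3

3


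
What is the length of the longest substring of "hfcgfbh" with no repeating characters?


Input: "hfcgfbh"
Sliding window (track last position of each char):
  Position 0 ('h'): window [0,0] length 1 -- new best
  Position 1 ('f'): window [0,1] length 2 -- new best
  Position 2 ('c'): window [0,2] length 3 -- new best
  Position 3 ('g'): window [0,3] length 4 -- new best
  Position 4 ('f'): repeat (last at 1), move window start to 2
  Position 4 ('f'): window [2,4] length 3
  Position 5 ('b'): window [2,5] length 4
  Position 6 ('h'): window [2,6] length 5 -- new best
Longest substring with no repeats: "cgfbh" with length 5

5


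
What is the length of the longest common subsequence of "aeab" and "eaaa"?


LCS of "aeab" and "eaaa"
DP table:
           e    a    a    a
      0    0    0    0    0
  a   0    0    1    1    1
  e   0    1    1    1    1
  a   0    1    2    2    2
  b   0    1    2    2    2
LCS length = dp[4][4] = 2

2


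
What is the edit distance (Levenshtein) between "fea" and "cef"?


Computing edit distance: "fea" -> "cef"
DP table:
           c    e    f
      0    1    2    3
  f   1    1    2    2
  e   2    2    1    2
  a   3    3    2    2
Edit distance = dp[3][3] = 2

2


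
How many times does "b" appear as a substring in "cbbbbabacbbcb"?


Searching for "b" in "cbbbbabacbbcb"
Scanning each position:
  Position 0: "c" => no
  Position 1: "b" => MATCH
  Position 2: "b" => MATCH
  Position 3: "b" => MATCH
  Position 4: "b" => MATCH
  Position 5: "a" => no
  Position 6: "b" => MATCH
  Position 7: "a" => no
  Position 8: "c" => no
  Position 9: "b" => MATCH
  Position 10: "b" => MATCH
  Position 11: "c" => no
  Position 12: "b" => MATCH
Total occurrences: 8

8


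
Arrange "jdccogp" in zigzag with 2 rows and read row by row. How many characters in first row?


Zigzag "jdccogp" into 2 rows:
Placing characters:
  'j' => row 0
  'd' => row 1
  'c' => row 0
  'c' => row 1
  'o' => row 0
  'g' => row 1
  'p' => row 0
Rows:
  Row 0: "jcop"
  Row 1: "dcg"
First row length: 4

4


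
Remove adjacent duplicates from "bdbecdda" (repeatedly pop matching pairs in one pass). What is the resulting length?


Input: bdbecdda
Stack-based adjacent duplicate removal:
  Read 'b': push. Stack: b
  Read 'd': push. Stack: bd
  Read 'b': push. Stack: bdb
  Read 'e': push. Stack: bdbe
  Read 'c': push. Stack: bdbec
  Read 'd': push. Stack: bdbecd
  Read 'd': matches stack top 'd' => pop. Stack: bdbec
  Read 'a': push. Stack: bdbeca
Final stack: "bdbeca" (length 6)

6


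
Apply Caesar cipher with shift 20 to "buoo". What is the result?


Caesar cipher: shift "buoo" by 20
  'b' (pos 1) + 20 = pos 21 = 'v'
  'u' (pos 20) + 20 = pos 14 = 'o'
  'o' (pos 14) + 20 = pos 8 = 'i'
  'o' (pos 14) + 20 = pos 8 = 'i'
Result: voii

voii


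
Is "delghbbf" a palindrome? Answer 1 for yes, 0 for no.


Input: delghbbf
Reversed: fbbhgled
  Compare pos 0 ('d') with pos 7 ('f'): MISMATCH
  Compare pos 1 ('e') with pos 6 ('b'): MISMATCH
  Compare pos 2 ('l') with pos 5 ('b'): MISMATCH
  Compare pos 3 ('g') with pos 4 ('h'): MISMATCH
Result: not a palindrome

0


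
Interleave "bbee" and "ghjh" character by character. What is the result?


Interleaving "bbee" and "ghjh":
  Position 0: 'b' from first, 'g' from second => "bg"
  Position 1: 'b' from first, 'h' from second => "bh"
  Position 2: 'e' from first, 'j' from second => "ej"
  Position 3: 'e' from first, 'h' from second => "eh"
Result: bgbhejeh

bgbhejeh


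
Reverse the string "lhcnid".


Input: lhcnid
Reading characters right to left:
  Position 5: 'd'
  Position 4: 'i'
  Position 3: 'n'
  Position 2: 'c'
  Position 1: 'h'
  Position 0: 'l'
Reversed: dinchl

dinchl


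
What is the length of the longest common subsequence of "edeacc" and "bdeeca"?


LCS of "edeacc" and "bdeeca"
DP table:
           b    d    e    e    c    a
      0    0    0    0    0    0    0
  e   0    0    0    1    1    1    1
  d   0    0    1    1    1    1    1
  e   0    0    1    2    2    2    2
  a   0    0    1    2    2    2    3
  c   0    0    1    2    2    3    3
  c   0    0    1    2    2    3    3
LCS length = dp[6][6] = 3

3


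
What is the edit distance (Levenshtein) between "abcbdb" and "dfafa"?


Computing edit distance: "abcbdb" -> "dfafa"
DP table:
           d    f    a    f    a
      0    1    2    3    4    5
  a   1    1    2    2    3    4
  b   2    2    2    3    3    4
  c   3    3    3    3    4    4
  b   4    4    4    4    4    5
  d   5    4    5    5    5    5
  b   6    5    5    6    6    6
Edit distance = dp[6][5] = 6

6


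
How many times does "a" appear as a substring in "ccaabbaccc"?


Searching for "a" in "ccaabbaccc"
Scanning each position:
  Position 0: "c" => no
  Position 1: "c" => no
  Position 2: "a" => MATCH
  Position 3: "a" => MATCH
  Position 4: "b" => no
  Position 5: "b" => no
  Position 6: "a" => MATCH
  Position 7: "c" => no
  Position 8: "c" => no
  Position 9: "c" => no
Total occurrences: 3

3


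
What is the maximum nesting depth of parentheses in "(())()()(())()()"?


Input: "(())()()(())()()"
Tracking depth:
  Position 0 '(': depth becomes 1
  Position 1 '(': depth becomes 2
  Position 2 ')': depth becomes 1
  Position 3 ')': depth becomes 0
  Position 4 '(': depth becomes 1
  Position 5 ')': depth becomes 0
  Position 6 '(': depth becomes 1
  Position 7 ')': depth becomes 0
  Position 8 '(': depth becomes 1
  Position 9 '(': depth becomes 2
  Position 10 ')': depth becomes 1
  Position 11 ')': depth becomes 0
  Position 12 '(': depth becomes 1
  Position 13 ')': depth becomes 0
  Position 14 '(': depth becomes 1
  Position 15 ')': depth becomes 0
Maximum depth reached: 2

2


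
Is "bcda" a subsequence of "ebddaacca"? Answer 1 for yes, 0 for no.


Check if "bcda" is a subsequence of "ebddaacca"
Greedy scan:
  Position 0 ('e'): no match needed
  Position 1 ('b'): matches sub[0] = 'b'
  Position 2 ('d'): no match needed
  Position 3 ('d'): no match needed
  Position 4 ('a'): no match needed
  Position 5 ('a'): no match needed
  Position 6 ('c'): matches sub[1] = 'c'
  Position 7 ('c'): no match needed
  Position 8 ('a'): no match needed
Only matched 2/4 characters => not a subsequence

0


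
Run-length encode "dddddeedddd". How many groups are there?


Input: dddddeedddd
Scanning for consecutive runs:
  Group 1: 'd' x 5 (positions 0-4)
  Group 2: 'e' x 2 (positions 5-6)
  Group 3: 'd' x 4 (positions 7-10)
Total groups: 3

3


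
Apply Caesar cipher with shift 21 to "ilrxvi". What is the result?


Caesar cipher: shift "ilrxvi" by 21
  'i' (pos 8) + 21 = pos 3 = 'd'
  'l' (pos 11) + 21 = pos 6 = 'g'
  'r' (pos 17) + 21 = pos 12 = 'm'
  'x' (pos 23) + 21 = pos 18 = 's'
  'v' (pos 21) + 21 = pos 16 = 'q'
  'i' (pos 8) + 21 = pos 3 = 'd'
Result: dgmsqd

dgmsqd


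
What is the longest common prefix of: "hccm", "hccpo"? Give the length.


Words: hccm, hccpo
  Position 0: all 'h' => match
  Position 1: all 'c' => match
  Position 2: all 'c' => match
  Position 3: ('m', 'p') => mismatch, stop
LCP = "hcc" (length 3)

3


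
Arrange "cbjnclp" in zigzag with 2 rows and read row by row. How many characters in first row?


Zigzag "cbjnclp" into 2 rows:
Placing characters:
  'c' => row 0
  'b' => row 1
  'j' => row 0
  'n' => row 1
  'c' => row 0
  'l' => row 1
  'p' => row 0
Rows:
  Row 0: "cjcp"
  Row 1: "bnl"
First row length: 4

4


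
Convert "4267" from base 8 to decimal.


Input: "4267" in base 8
Positional expansion:
  Digit '4' (value 4) x 8^3 = 2048
  Digit '2' (value 2) x 8^2 = 128
  Digit '6' (value 6) x 8^1 = 48
  Digit '7' (value 7) x 8^0 = 7
Sum = 2231

2231


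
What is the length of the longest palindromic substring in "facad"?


Input: "facad"
Checking substrings for palindromes:
  [1:4] "aca" (len 3) => palindrome
Longest palindromic substring: "aca" with length 3

3


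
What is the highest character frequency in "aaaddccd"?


Input: aaaddccd
Character counts:
  'a': 3
  'c': 2
  'd': 3
Maximum frequency: 3

3


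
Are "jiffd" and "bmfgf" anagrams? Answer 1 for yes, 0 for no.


Strings: "jiffd", "bmfgf"
Sorted first:  dffij
Sorted second: bffgm
Differ at position 0: 'd' vs 'b' => not anagrams

0


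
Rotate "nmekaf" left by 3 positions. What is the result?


Input: "nmekaf", rotate left by 3
First 3 characters: "nme"
Remaining characters: "kaf"
Concatenate remaining + first: "kaf" + "nme" = "kafnme"

kafnme


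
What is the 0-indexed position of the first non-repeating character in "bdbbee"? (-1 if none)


Input: bdbbee
Character frequencies:
  'b': 3
  'd': 1
  'e': 2
Scanning left to right for freq == 1:
  Position 0 ('b'): freq=3, skip
  Position 1 ('d'): unique! => answer = 1

1


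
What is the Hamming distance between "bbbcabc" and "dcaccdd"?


Comparing "bbbcabc" and "dcaccdd" position by position:
  Position 0: 'b' vs 'd' => differ
  Position 1: 'b' vs 'c' => differ
  Position 2: 'b' vs 'a' => differ
  Position 3: 'c' vs 'c' => same
  Position 4: 'a' vs 'c' => differ
  Position 5: 'b' vs 'd' => differ
  Position 6: 'c' vs 'd' => differ
Total differences (Hamming distance): 6

6


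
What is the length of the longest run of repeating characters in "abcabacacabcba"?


Input: "abcabacacabcba"
Scanning for longest run:
  Position 1 ('b'): new char, reset run to 1
  Position 2 ('c'): new char, reset run to 1
  Position 3 ('a'): new char, reset run to 1
  Position 4 ('b'): new char, reset run to 1
  Position 5 ('a'): new char, reset run to 1
  Position 6 ('c'): new char, reset run to 1
  Position 7 ('a'): new char, reset run to 1
  Position 8 ('c'): new char, reset run to 1
  Position 9 ('a'): new char, reset run to 1
  Position 10 ('b'): new char, reset run to 1
  Position 11 ('c'): new char, reset run to 1
  Position 12 ('b'): new char, reset run to 1
  Position 13 ('a'): new char, reset run to 1
Longest run: 'a' with length 1

1


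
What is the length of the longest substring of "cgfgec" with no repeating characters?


Input: "cgfgec"
Sliding window (track last position of each char):
  Position 0 ('c'): window [0,0] length 1 -- new best
  Position 1 ('g'): window [0,1] length 2 -- new best
  Position 2 ('f'): window [0,2] length 3 -- new best
  Position 3 ('g'): repeat (last at 1), move window start to 2
  Position 3 ('g'): window [2,3] length 2
  Position 4 ('e'): window [2,4] length 3
  Position 5 ('c'): window [2,5] length 4 -- new best
Longest substring with no repeats: "fgec" with length 4

4


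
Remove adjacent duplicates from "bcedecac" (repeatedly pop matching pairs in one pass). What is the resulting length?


Input: bcedecac
Stack-based adjacent duplicate removal:
  Read 'b': push. Stack: b
  Read 'c': push. Stack: bc
  Read 'e': push. Stack: bce
  Read 'd': push. Stack: bced
  Read 'e': push. Stack: bcede
  Read 'c': push. Stack: bcedec
  Read 'a': push. Stack: bcedeca
  Read 'c': push. Stack: bcedecac
Final stack: "bcedecac" (length 8)

8


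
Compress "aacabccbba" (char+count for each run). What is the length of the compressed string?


Input: aacabccbba
Runs:
  'a' x 2 => "a2"
  'c' x 1 => "c1"
  'a' x 1 => "a1"
  'b' x 1 => "b1"
  'c' x 2 => "c2"
  'b' x 2 => "b2"
  'a' x 1 => "a1"
Compressed: "a2c1a1b1c2b2a1"
Compressed length: 14

14


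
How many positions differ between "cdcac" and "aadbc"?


Comparing "cdcac" and "aadbc" position by position:
  Position 0: 'c' vs 'a' => DIFFER
  Position 1: 'd' vs 'a' => DIFFER
  Position 2: 'c' vs 'd' => DIFFER
  Position 3: 'a' vs 'b' => DIFFER
  Position 4: 'c' vs 'c' => same
Positions that differ: 4

4


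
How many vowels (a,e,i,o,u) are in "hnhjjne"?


Input: hnhjjne
Checking each character:
  'h' at position 0: consonant
  'n' at position 1: consonant
  'h' at position 2: consonant
  'j' at position 3: consonant
  'j' at position 4: consonant
  'n' at position 5: consonant
  'e' at position 6: vowel (running total: 1)
Total vowels: 1

1


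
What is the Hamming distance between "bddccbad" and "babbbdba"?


Comparing "bddccbad" and "babbbdba" position by position:
  Position 0: 'b' vs 'b' => same
  Position 1: 'd' vs 'a' => differ
  Position 2: 'd' vs 'b' => differ
  Position 3: 'c' vs 'b' => differ
  Position 4: 'c' vs 'b' => differ
  Position 5: 'b' vs 'd' => differ
  Position 6: 'a' vs 'b' => differ
  Position 7: 'd' vs 'a' => differ
Total differences (Hamming distance): 7

7


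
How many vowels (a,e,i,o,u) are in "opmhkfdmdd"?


Input: opmhkfdmdd
Checking each character:
  'o' at position 0: vowel (running total: 1)
  'p' at position 1: consonant
  'm' at position 2: consonant
  'h' at position 3: consonant
  'k' at position 4: consonant
  'f' at position 5: consonant
  'd' at position 6: consonant
  'm' at position 7: consonant
  'd' at position 8: consonant
  'd' at position 9: consonant
Total vowels: 1

1


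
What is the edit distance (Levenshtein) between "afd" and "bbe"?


Computing edit distance: "afd" -> "bbe"
DP table:
           b    b    e
      0    1    2    3
  a   1    1    2    3
  f   2    2    2    3
  d   3    3    3    3
Edit distance = dp[3][3] = 3

3


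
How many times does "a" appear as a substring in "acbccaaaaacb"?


Searching for "a" in "acbccaaaaacb"
Scanning each position:
  Position 0: "a" => MATCH
  Position 1: "c" => no
  Position 2: "b" => no
  Position 3: "c" => no
  Position 4: "c" => no
  Position 5: "a" => MATCH
  Position 6: "a" => MATCH
  Position 7: "a" => MATCH
  Position 8: "a" => MATCH
  Position 9: "a" => MATCH
  Position 10: "c" => no
  Position 11: "b" => no
Total occurrences: 6

6


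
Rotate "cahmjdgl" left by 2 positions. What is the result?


Input: "cahmjdgl", rotate left by 2
First 2 characters: "ca"
Remaining characters: "hmjdgl"
Concatenate remaining + first: "hmjdgl" + "ca" = "hmjdglca"

hmjdglca


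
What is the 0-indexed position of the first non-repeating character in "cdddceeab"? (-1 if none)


Input: cdddceeab
Character frequencies:
  'a': 1
  'b': 1
  'c': 2
  'd': 3
  'e': 2
Scanning left to right for freq == 1:
  Position 0 ('c'): freq=2, skip
  Position 1 ('d'): freq=3, skip
  Position 2 ('d'): freq=3, skip
  Position 3 ('d'): freq=3, skip
  Position 4 ('c'): freq=2, skip
  Position 5 ('e'): freq=2, skip
  Position 6 ('e'): freq=2, skip
  Position 7 ('a'): unique! => answer = 7

7
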